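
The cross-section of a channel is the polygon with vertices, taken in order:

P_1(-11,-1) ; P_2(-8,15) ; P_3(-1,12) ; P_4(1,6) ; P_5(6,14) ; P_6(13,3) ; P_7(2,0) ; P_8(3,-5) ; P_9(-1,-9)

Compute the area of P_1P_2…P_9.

Σ = (-173) + (-81) + (-18) + (-22) + (-164) + (-6) + (-10) + (-32) + (-98) = -604
Area = |Σ|/2 = 302.

302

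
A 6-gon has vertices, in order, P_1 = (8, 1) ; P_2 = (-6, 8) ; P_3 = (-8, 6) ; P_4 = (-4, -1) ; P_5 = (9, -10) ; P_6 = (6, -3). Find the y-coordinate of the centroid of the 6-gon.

7/33

Apply the surveyor's formula. First the cross-terms c_i = x_i·y_{i+1} − x_{i+1}·y_i:
  70, 28, 32, 49, 33, 30  ⇒  2A = 242, A = 121.
Then Σ (y_i + y_{i+1})·c_i = 154, so ȳ = 154 / (6·121) = 7/33.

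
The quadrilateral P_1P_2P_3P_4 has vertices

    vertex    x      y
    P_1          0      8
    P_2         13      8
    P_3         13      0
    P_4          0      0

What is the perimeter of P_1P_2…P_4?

|P_1P_2| = √((13)² + (0)²) = √169 = 13
|P_2P_3| = √((0)² + (-8)²) = √64 = 8
|P_3P_4| = √((-13)² + (0)²) = √169 = 13
|P_4P_1| = √((0)² + (8)²) = √64 = 8
Perimeter = 13 + 8 + 13 + 8 = 42.

42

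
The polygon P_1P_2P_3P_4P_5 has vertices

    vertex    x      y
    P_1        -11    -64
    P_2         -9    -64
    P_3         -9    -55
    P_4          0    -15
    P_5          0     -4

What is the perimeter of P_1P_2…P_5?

124

|P_1P_2| = √((2)² + (0)²) = √4 = 2
|P_2P_3| = √((0)² + (9)²) = √81 = 9
|P_3P_4| = √((9)² + (40)²) = √1681 = 41
|P_4P_5| = √((0)² + (11)²) = √121 = 11
|P_5P_1| = √((-11)² + (-60)²) = √3721 = 61
Perimeter = 2 + 9 + 41 + 11 + 61 = 124.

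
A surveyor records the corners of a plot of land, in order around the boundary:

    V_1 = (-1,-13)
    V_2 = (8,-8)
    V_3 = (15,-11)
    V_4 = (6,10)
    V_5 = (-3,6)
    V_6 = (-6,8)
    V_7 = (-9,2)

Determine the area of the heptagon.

308.5

Apply the shoelace (surveyor's) formula: 2A = Σ (x_i·y_{i+1} − x_{i+1}·y_i), indices taken mod 7.
Σ = (112) + (32) + (216) + (66) + (12) + (60) + (119) = 617
Area = |Σ|/2 = 308.5.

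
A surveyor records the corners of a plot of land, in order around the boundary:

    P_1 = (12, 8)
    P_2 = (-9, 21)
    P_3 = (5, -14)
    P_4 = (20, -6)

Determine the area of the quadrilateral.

Σ = (324) + (21) + (250) + (232) = 827
Area = |Σ|/2 = 413.5.

413.5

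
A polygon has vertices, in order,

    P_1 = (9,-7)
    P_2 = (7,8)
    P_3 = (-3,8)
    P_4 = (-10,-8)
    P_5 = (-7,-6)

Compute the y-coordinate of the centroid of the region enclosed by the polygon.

1/206

Apply Gauss's area formula. First the cross-terms c_i = x_i·y_{i+1} − x_{i+1}·y_i:
  121, 80, 104, 4, 103  ⇒  2A = 412, A = 206.
Then Σ (y_i + y_{i+1})·c_i = 6, so ȳ = 6 / (6·206) = 1/206.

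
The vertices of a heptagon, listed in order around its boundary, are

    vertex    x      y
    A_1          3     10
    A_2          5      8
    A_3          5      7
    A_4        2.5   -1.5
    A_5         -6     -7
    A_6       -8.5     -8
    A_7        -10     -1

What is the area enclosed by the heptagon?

131.25

Apply the shoelace (surveyor's) formula: 2A = Σ (x_i·y_{i+1} − x_{i+1}·y_i), indices taken mod 7.
A_1→A_2: (3)(8) − (5)(10) = -26
A_2→A_3: (5)(7) − (5)(8) = -5
A_3→A_4: (5)(-1.5) − (2.5)(7) = -25
A_4→A_5: (2.5)(-7) − (-6)(-1.5) = -26.5
A_5→A_6: (-6)(-8) − (-8.5)(-7) = -11.5
A_6→A_7: (-8.5)(-1) − (-10)(-8) = -71.5
A_7→A_1: (-10)(10) − (3)(-1) = -97
Σ = -262.5
Area = |Σ|/2 = 131.25.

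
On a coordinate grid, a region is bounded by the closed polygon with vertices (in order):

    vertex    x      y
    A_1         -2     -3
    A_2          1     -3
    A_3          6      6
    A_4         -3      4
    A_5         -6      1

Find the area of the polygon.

58

Σ = (9) + (24) + (42) + (21) + (20) = 116
Area = |Σ|/2 = 58.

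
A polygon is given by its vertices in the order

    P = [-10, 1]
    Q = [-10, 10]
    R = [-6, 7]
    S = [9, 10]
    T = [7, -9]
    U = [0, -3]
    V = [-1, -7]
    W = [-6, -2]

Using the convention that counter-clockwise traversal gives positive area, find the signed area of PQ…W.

Apply the surveyor's formula: 2A = Σ (x_i·y_{i+1} − x_{i+1}·y_i), indices taken mod 8.
Σ = (-90) + (-10) + (-123) + (-151) + (-21) + (-3) + (-40) + (-26) = -464
Signed area = Σ/2 = -232 (negative ⇒ clockwise traversal).

-232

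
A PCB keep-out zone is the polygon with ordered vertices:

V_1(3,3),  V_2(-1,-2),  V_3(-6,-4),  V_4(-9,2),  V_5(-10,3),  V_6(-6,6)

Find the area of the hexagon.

Apply the shoelace formula: 2A = Σ (x_i·y_{i+1} − x_{i+1}·y_i), indices taken mod 6.
Cross-terms: -3, -8, -48, -7, -42, -36  ⇒  Σ = -144
Area = |Σ|/2 = 72.

72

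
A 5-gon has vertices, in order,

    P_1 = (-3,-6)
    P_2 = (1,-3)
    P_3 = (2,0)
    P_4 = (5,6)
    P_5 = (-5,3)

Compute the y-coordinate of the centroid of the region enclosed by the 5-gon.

Apply the shoelace formula. First the cross-terms c_i = x_i·y_{i+1} − x_{i+1}·y_i:
  15, 6, 12, 45, 39  ⇒  2A = 117, A = 58.5.
Then Σ (y_i + y_{i+1})·c_i = 207, so ȳ = 207 / (6·58.5) = 23/39.

23/39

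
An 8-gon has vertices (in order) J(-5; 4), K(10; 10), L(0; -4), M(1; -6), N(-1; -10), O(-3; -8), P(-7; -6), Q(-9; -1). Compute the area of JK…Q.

145

Apply Gauss's area formula: 2A = Σ (x_i·y_{i+1} − x_{i+1}·y_i), indices taken mod 8.
Cross-terms: -90, -40, 4, -16, -22, -38, -47, -41  ⇒  Σ = -290
Area = |Σ|/2 = 145.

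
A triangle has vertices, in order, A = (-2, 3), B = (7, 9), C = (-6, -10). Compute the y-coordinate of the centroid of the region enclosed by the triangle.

Apply the shoelace (surveyor's) formula. First the cross-terms c_i = x_i·y_{i+1} − x_{i+1}·y_i:
  -39, -16, -38  ⇒  2A = -93, A = -46.5.
Then Σ (y_i + y_{i+1})·c_i = -186, so ȳ = -186 / (6·(-46.5)) = 2/3.

2/3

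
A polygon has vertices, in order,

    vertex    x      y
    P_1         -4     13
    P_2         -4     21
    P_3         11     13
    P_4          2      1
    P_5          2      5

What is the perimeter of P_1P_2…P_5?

54

|P_1P_2| = √((0)² + (8)²) = √64 = 8
|P_2P_3| = √((15)² + (-8)²) = √289 = 17
|P_3P_4| = √((-9)² + (-12)²) = √225 = 15
|P_4P_5| = √((0)² + (4)²) = √16 = 4
|P_5P_1| = √((-6)² + (8)²) = √100 = 10
Perimeter = 8 + 17 + 15 + 4 + 10 = 54.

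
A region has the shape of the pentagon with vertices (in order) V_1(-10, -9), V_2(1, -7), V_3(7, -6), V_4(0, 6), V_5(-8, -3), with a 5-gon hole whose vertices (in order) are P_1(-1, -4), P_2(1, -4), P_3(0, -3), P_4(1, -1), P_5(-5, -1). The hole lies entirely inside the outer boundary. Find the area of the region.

Outer boundary:
Apply the surveyor's formula: 2A = Σ (x_i·y_{i+1} − x_{i+1}·y_i), indices taken mod 5.
Σ = (79) + (43) + (42) + (48) + (42) = 254
Area = |Σ|/2 = 127.
Hole:
Σ = (8) + (-3) + (3) + (-6) + (19) = 21
Area = |Σ|/2 = 10.5.
Net area = 127 − 10.5 = 116.5.

116.5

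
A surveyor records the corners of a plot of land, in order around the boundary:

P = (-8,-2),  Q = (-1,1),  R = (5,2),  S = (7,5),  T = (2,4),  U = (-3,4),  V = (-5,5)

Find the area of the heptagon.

P→Q: (-8)(1) − (-1)(-2) = -10
Q→R: (-1)(2) − (5)(1) = -7
R→S: (5)(5) − (7)(2) = 11
S→T: (7)(4) − (2)(5) = 18
T→U: (2)(4) − (-3)(4) = 20
U→V: (-3)(5) − (-5)(4) = 5
V→P: (-5)(-2) − (-8)(5) = 50
Σ = 87
Area = |Σ|/2 = 43.5.

43.5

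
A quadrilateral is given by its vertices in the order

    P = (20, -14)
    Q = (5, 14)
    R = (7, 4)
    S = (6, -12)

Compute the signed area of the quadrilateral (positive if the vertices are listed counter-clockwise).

Apply the shoelace formula: 2A = Σ (x_i·y_{i+1} − x_{i+1}·y_i), indices taken mod 4.
Σ = (350) + (-78) + (-108) + (156) = 320
Signed area = Σ/2 = 160 (positive ⇒ counter-clockwise traversal).

160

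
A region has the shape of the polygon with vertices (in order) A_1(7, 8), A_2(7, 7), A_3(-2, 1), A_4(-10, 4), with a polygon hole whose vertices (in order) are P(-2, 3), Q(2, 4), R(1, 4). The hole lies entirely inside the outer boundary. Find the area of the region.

Outer boundary:
Σ = (-7) + (21) + (2) + (-108) = -92
Area = |Σ|/2 = 46.
Hole:
Apply the shoelace formula: 2A = Σ (x_i·y_{i+1} − x_{i+1}·y_i), indices taken mod 3.
Σ = (-14) + (4) + (11) = 1
Area = |Σ|/2 = 0.5.
Net area = 46 − 0.5 = 45.5.

45.5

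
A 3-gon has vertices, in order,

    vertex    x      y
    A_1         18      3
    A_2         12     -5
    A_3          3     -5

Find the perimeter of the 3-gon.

36

|A_1A_2| = √((-6)² + (-8)²) = √100 = 10
|A_2A_3| = √((-9)² + (0)²) = √81 = 9
|A_3A_1| = √((15)² + (8)²) = √289 = 17
Perimeter = 10 + 9 + 17 = 36.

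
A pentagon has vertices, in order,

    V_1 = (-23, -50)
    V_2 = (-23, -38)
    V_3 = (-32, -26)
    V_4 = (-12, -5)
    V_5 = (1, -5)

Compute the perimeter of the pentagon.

|V_1V_2| = √((0)² + (12)²) = √144 = 12
|V_2V_3| = √((-9)² + (12)²) = √225 = 15
|V_3V_4| = √((20)² + (21)²) = √841 = 29
|V_4V_5| = √((13)² + (0)²) = √169 = 13
|V_5V_1| = √((-24)² + (-45)²) = √2601 = 51
Perimeter = 12 + 15 + 29 + 13 + 51 = 120.

120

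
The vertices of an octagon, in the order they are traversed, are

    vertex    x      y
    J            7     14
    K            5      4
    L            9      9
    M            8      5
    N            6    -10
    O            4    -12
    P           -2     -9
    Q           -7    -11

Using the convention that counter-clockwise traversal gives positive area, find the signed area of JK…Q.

Apply the shoelace (surveyor's) formula: 2A = Σ (x_i·y_{i+1} − x_{i+1}·y_i), indices taken mod 8.
J→K: (7)(4) − (5)(14) = -42
K→L: (5)(9) − (9)(4) = 9
L→M: (9)(5) − (8)(9) = -27
M→N: (8)(-10) − (6)(5) = -110
N→O: (6)(-12) − (4)(-10) = -32
O→P: (4)(-9) − (-2)(-12) = -60
P→Q: (-2)(-11) − (-7)(-9) = -41
Q→J: (-7)(14) − (7)(-11) = -21
Σ = -324
Signed area = Σ/2 = -162 (negative ⇒ clockwise traversal).

-162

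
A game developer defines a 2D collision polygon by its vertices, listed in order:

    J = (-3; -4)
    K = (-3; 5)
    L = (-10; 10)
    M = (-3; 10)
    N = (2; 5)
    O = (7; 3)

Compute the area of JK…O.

Apply the surveyor's formula: 2A = Σ (x_i·y_{i+1} − x_{i+1}·y_i), indices taken mod 6.
Cross-terms: -27, 20, -70, -35, -29, -19  ⇒  Σ = -160
Area = |Σ|/2 = 80.

80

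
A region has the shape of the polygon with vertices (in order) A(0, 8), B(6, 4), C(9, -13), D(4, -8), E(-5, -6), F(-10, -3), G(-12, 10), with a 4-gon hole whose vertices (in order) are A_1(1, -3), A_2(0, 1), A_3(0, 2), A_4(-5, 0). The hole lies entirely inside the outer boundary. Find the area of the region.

Outer boundary:
Apply the surveyor's formula: 2A = Σ (x_i·y_{i+1} − x_{i+1}·y_i), indices taken mod 7.
Σ = (-48) + (-114) + (-20) + (-64) + (-45) + (-136) + (-96) = -523
Area = |Σ|/2 = 261.5.
Hole:
Σ = (1) + (0) + (10) + (15) = 26
Area = |Σ|/2 = 13.
Net area = 261.5 − 13 = 248.5.

248.5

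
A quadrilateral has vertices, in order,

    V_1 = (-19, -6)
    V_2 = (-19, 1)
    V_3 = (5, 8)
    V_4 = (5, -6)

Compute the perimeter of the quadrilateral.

|V_1V_2| = √((0)² + (7)²) = √49 = 7
|V_2V_3| = √((24)² + (7)²) = √625 = 25
|V_3V_4| = √((0)² + (-14)²) = √196 = 14
|V_4V_1| = √((-24)² + (0)²) = √576 = 24
Perimeter = 7 + 25 + 14 + 24 = 70.

70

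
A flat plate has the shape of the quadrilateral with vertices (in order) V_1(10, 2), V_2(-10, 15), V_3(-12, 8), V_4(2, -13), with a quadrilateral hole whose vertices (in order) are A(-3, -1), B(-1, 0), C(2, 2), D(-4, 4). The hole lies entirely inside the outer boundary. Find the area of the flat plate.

Outer boundary:
Σ = (170) + (100) + (140) + (134) = 544
Area = |Σ|/2 = 272.
Hole:
Apply Gauss's area formula: 2A = Σ (x_i·y_{i+1} − x_{i+1}·y_i), indices taken mod 4.
Σ = (-1) + (-2) + (16) + (16) = 29
Area = |Σ|/2 = 14.5.
Net area = 272 − 14.5 = 257.5.

257.5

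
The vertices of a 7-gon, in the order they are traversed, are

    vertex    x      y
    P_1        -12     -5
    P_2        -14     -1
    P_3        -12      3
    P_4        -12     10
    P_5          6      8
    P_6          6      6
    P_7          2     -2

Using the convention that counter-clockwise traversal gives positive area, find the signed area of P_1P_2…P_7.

Apply the shoelace (surveyor's) formula: 2A = Σ (x_i·y_{i+1} − x_{i+1}·y_i), indices taken mod 7.
Σ = (-58) + (-54) + (-84) + (-156) + (-12) + (-24) + (-34) = -422
Signed area = Σ/2 = -211 (negative ⇒ clockwise traversal).

-211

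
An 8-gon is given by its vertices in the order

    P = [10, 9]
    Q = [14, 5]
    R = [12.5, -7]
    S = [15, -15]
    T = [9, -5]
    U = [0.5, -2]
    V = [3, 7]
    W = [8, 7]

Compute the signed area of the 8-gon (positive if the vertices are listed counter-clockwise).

-149

Apply the shoelace formula: 2A = Σ (x_i·y_{i+1} − x_{i+1}·y_i), indices taken mod 8.
P→Q: (10)(5) − (14)(9) = -76
Q→R: (14)(-7) − (12.5)(5) = -160.5
R→S: (12.5)(-15) − (15)(-7) = -82.5
S→T: (15)(-5) − (9)(-15) = 60
T→U: (9)(-2) − (0.5)(-5) = -15.5
U→V: (0.5)(7) − (3)(-2) = 9.5
V→W: (3)(7) − (8)(7) = -35
W→P: (8)(9) − (10)(7) = 2
Σ = -298
Signed area = Σ/2 = -149 (negative ⇒ clockwise traversal).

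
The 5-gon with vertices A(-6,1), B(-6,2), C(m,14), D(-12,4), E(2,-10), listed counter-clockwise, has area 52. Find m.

The doubled signed area Σ (x_i y_{i+1} − x_{i+1} y_i) is linear in m.
With m=0 it equals 132; the coefficient of m is 2 (from the two edges through C).
So 2·m + 132 = 2·52 = 104 ⇒ m = -14.

-14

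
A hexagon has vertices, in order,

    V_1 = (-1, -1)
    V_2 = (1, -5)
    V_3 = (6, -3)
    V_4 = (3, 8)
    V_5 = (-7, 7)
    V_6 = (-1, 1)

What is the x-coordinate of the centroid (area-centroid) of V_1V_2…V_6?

Apply the surveyor's formula. First the cross-terms c_i = x_i·y_{i+1} − x_{i+1}·y_i:
  6, 27, 57, 77, 0, 2  ⇒  2A = 169, A = 84.5.
Then Σ (x_i + x_{i+1})·c_i = 390, so x̄ = 390 / (6·84.5) = 10/13.

10/13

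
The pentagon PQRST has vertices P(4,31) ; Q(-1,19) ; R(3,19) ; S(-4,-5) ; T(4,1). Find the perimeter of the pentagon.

|PQ| = √((-5)² + (-12)²) = √169 = 13
|QR| = √((4)² + (0)²) = √16 = 4
|RS| = √((-7)² + (-24)²) = √625 = 25
|ST| = √((8)² + (6)²) = √100 = 10
|TP| = √((0)² + (30)²) = √900 = 30
Perimeter = 13 + 4 + 25 + 10 + 30 = 82.

82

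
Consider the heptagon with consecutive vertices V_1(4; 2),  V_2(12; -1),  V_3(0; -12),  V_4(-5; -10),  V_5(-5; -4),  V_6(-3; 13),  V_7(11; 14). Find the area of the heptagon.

279

Σ = (-28) + (-144) + (-60) + (-30) + (-77) + (-185) + (-34) = -558
Area = |Σ|/2 = 279.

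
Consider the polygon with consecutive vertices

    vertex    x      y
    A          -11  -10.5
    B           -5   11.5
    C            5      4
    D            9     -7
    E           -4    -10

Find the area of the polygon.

256.75

Apply Gauss's area formula: 2A = Σ (x_i·y_{i+1} − x_{i+1}·y_i), indices taken mod 5.
Cross-terms: -179, -77.5, -71, -118, -68  ⇒  Σ = -513.5
Area = |Σ|/2 = 256.75.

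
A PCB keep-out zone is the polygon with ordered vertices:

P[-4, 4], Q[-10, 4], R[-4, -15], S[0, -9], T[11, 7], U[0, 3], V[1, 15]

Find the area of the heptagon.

209.5

Apply the surveyor's formula: 2A = Σ (x_i·y_{i+1} − x_{i+1}·y_i), indices taken mod 7.
Σ = (24) + (166) + (36) + (99) + (33) + (-3) + (64) = 419
Area = |Σ|/2 = 209.5.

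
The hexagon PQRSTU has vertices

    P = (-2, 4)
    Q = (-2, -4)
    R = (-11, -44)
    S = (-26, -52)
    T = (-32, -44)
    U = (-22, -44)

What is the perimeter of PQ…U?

|PQ| = √((0)² + (-8)²) = √64 = 8
|QR| = √((-9)² + (-40)²) = √1681 = 41
|RS| = √((-15)² + (-8)²) = √289 = 17
|ST| = √((-6)² + (8)²) = √100 = 10
|TU| = √((10)² + (0)²) = √100 = 10
|UP| = √((20)² + (48)²) = √2704 = 52
Perimeter = 8 + 41 + 17 + 10 + 10 + 52 = 138.

138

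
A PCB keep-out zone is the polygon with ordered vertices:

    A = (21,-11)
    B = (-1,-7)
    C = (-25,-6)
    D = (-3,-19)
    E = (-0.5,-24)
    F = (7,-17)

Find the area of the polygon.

Cross-terms: -158, -169, 457, 62.5, 176.5, 280  ⇒  Σ = 649
Area = |Σ|/2 = 324.5.

324.5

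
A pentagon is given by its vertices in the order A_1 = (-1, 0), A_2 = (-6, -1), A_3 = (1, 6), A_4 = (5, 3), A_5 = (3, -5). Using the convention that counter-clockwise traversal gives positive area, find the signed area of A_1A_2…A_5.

-50

Σ = (1) + (-35) + (-27) + (-34) + (-5) = -100
Signed area = Σ/2 = -50 (negative ⇒ clockwise traversal).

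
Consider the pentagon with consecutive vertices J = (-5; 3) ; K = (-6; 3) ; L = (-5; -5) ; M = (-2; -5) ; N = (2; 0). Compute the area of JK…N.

39.5

J→K: (-5)(3) − (-6)(3) = 3
K→L: (-6)(-5) − (-5)(3) = 45
L→M: (-5)(-5) − (-2)(-5) = 15
M→N: (-2)(0) − (2)(-5) = 10
N→J: (2)(3) − (-5)(0) = 6
Σ = 79
Area = |Σ|/2 = 39.5.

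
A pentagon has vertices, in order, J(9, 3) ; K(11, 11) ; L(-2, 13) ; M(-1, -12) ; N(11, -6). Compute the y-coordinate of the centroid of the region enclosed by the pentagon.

Apply the shoelace formula. First the cross-terms c_i = x_i·y_{i+1} − x_{i+1}·y_i:
  66, 165, 37, 138, 87  ⇒  2A = 493, A = 246.5.
Then Σ (y_i + y_{i+1})·c_i = 2176, so ȳ = 2176 / (6·246.5) = 128/87.

128/87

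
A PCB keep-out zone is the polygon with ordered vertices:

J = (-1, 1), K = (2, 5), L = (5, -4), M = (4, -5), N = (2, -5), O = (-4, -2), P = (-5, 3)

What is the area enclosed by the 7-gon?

Apply the shoelace (surveyor's) formula: 2A = Σ (x_i·y_{i+1} − x_{i+1}·y_i), indices taken mod 7.
J→K: (-1)(5) − (2)(1) = -7
K→L: (2)(-4) − (5)(5) = -33
L→M: (5)(-5) − (4)(-4) = -9
M→N: (4)(-5) − (2)(-5) = -10
N→O: (2)(-2) − (-4)(-5) = -24
O→P: (-4)(3) − (-5)(-2) = -22
P→J: (-5)(1) − (-1)(3) = -2
Σ = -107
Area = |Σ|/2 = 53.5.

53.5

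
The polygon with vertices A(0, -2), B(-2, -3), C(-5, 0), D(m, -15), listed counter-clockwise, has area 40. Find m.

The doubled signed area Σ (x_i y_{i+1} − x_{i+1} y_i) is linear in m.
With m=0 it equals 56; the coefficient of m is -2 (from the two edges through D).
So -2·m + 56 = 2·40 = 80 ⇒ m = -12.

-12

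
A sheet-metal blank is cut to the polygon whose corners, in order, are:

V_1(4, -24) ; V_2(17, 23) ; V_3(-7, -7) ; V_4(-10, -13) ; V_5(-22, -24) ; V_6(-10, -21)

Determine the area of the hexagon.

531.5

Cross-terms: 500, 42, 21, -46, 222, 324  ⇒  Σ = 1063
Area = |Σ|/2 = 531.5.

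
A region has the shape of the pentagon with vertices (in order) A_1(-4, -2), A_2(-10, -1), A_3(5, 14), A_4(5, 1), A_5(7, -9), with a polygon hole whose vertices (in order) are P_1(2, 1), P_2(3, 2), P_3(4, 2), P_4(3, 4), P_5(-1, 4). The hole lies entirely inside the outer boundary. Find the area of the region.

151

Outer boundary:
Apply Gauss's area formula: 2A = Σ (x_i·y_{i+1} − x_{i+1}·y_i), indices taken mod 5.
A_1→A_2: (-4)(-1) − (-10)(-2) = -16
A_2→A_3: (-10)(14) − (5)(-1) = -135
A_3→A_4: (5)(1) − (5)(14) = -65
A_4→A_5: (5)(-9) − (7)(1) = -52
A_5→A_1: (7)(-2) − (-4)(-9) = -50
Σ = -318
Area = |Σ|/2 = 159.
Hole:
P_1→P_2: (2)(2) − (3)(1) = 1
P_2→P_3: (3)(2) − (4)(2) = -2
P_3→P_4: (4)(4) − (3)(2) = 10
P_4→P_5: (3)(4) − (-1)(4) = 16
P_5→P_1: (-1)(1) − (2)(4) = -9
Σ = 16
Area = |Σ|/2 = 8.
Net area = 159 − 8 = 151.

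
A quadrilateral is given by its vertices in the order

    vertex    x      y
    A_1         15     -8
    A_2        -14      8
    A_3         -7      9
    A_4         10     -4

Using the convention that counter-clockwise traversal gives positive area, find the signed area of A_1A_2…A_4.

-72

Apply the shoelace formula: 2A = Σ (x_i·y_{i+1} − x_{i+1}·y_i), indices taken mod 4.
Σ = (8) + (-70) + (-62) + (-20) = -144
Signed area = Σ/2 = -72 (negative ⇒ clockwise traversal).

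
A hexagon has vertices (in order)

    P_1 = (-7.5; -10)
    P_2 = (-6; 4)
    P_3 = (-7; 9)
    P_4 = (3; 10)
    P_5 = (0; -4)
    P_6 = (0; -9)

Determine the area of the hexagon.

Apply the surveyor's formula: 2A = Σ (x_i·y_{i+1} − x_{i+1}·y_i), indices taken mod 6.
Σ = (-90) + (-26) + (-97) + (-12) + (0) + (-67.5) = -292.5
Area = |Σ|/2 = 146.25.

146.25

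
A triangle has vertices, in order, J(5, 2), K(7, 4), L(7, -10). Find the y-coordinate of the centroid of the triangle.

Apply the surveyor's formula. First the cross-terms c_i = x_i·y_{i+1} − x_{i+1}·y_i:
  6, -98, 64  ⇒  2A = -28, A = -14.
Then Σ (y_i + y_{i+1})·c_i = 112, so ȳ = 112 / (6·(-14)) = -4/3.

-4/3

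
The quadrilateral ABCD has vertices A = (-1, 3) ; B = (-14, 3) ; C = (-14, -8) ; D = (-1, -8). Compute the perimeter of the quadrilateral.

|AB| = √((-13)² + (0)²) = √169 = 13
|BC| = √((0)² + (-11)²) = √121 = 11
|CD| = √((13)² + (0)²) = √169 = 13
|DA| = √((0)² + (11)²) = √121 = 11
Perimeter = 13 + 11 + 13 + 11 = 48.

48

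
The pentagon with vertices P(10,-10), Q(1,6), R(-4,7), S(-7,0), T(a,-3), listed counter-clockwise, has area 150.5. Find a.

-10

The doubled signed area Σ (x_i y_{i+1} − x_{i+1} y_i) is linear in a.
With a=0 it equals 201; the coefficient of a is -10 (from the two edges through T).
So -10·a + 201 = 2·150.5 = 301 ⇒ a = -10.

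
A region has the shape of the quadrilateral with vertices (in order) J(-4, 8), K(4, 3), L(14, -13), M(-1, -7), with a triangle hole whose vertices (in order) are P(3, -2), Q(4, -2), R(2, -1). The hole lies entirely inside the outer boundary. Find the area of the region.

142

Outer boundary:
Cross-terms: -44, -94, -111, -36  ⇒  Σ = -285
Area = |Σ|/2 = 142.5.
Hole:
Apply the surveyor's formula: 2A = Σ (x_i·y_{i+1} − x_{i+1}·y_i), indices taken mod 3.
Σ = (2) + (0) + (-1) = 1
Area = |Σ|/2 = 0.5.
Net area = 142.5 − 0.5 = 142.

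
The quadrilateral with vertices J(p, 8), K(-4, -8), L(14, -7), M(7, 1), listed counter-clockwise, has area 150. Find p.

Write out the shoelace sum; only the two edges meeting at J involve p:
2·Area = [(7·8 − p·1) + (p·(-8) − (-4)·8)] + 203
       = -9·p + 291 = 300
⇒ p = -1.

-1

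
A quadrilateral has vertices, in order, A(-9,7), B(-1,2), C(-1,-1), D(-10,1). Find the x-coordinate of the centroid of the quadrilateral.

Apply the shoelace (surveyor's) formula. First the cross-terms c_i = x_i·y_{i+1} − x_{i+1}·y_i:
  -11, 3, -11, -61  ⇒  2A = -80, A = -40.
Then Σ (x_i + x_{i+1})·c_i = 1384, so x̄ = 1384 / (6·(-40)) = -173/30.

-173/30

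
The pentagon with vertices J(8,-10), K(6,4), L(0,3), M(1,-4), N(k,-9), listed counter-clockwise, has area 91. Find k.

The doubled signed area Σ (x_i y_{i+1} − x_{i+1} y_i) is linear in k.
With k=0 it equals 170; the coefficient of k is -6 (from the two edges through N).
So -6·k + 170 = 2·91 = 182 ⇒ k = -2.

-2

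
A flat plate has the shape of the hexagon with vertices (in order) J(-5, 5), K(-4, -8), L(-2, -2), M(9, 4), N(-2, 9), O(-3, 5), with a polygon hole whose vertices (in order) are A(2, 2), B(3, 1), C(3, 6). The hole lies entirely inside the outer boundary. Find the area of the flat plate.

86.5

Outer boundary:
Apply the shoelace (surveyor's) formula: 2A = Σ (x_i·y_{i+1} − x_{i+1}·y_i), indices taken mod 6.
Σ = (60) + (-8) + (10) + (89) + (17) + (10) = 178
Area = |Σ|/2 = 89.
Hole:
Apply the surveyor's formula: 2A = Σ (x_i·y_{i+1} − x_{i+1}·y_i), indices taken mod 3.
Cross-terms: -4, 15, -6  ⇒  Σ = 5
Area = |Σ|/2 = 2.5.
Net area = 89 − 2.5 = 86.5.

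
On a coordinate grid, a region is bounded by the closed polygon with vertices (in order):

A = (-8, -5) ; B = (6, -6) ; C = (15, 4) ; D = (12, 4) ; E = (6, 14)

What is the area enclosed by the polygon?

A→B: (-8)(-6) − (6)(-5) = 78
B→C: (6)(4) − (15)(-6) = 114
C→D: (15)(4) − (12)(4) = 12
D→E: (12)(14) − (6)(4) = 144
E→A: (6)(-5) − (-8)(14) = 82
Σ = 430
Area = |Σ|/2 = 215.

215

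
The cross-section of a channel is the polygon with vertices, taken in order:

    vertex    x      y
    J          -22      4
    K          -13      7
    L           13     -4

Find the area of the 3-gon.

Apply the shoelace formula: 2A = Σ (x_i·y_{i+1} − x_{i+1}·y_i), indices taken mod 3.
Σ = (-102) + (-39) + (-36) = -177
Area = |Σ|/2 = 88.5.

88.5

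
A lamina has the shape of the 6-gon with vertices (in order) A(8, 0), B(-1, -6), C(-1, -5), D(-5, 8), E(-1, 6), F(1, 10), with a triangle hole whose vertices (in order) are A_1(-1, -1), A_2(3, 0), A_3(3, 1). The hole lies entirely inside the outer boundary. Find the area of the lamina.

Outer boundary:
Apply the shoelace formula: 2A = Σ (x_i·y_{i+1} − x_{i+1}·y_i), indices taken mod 6.
Cross-terms: -48, -1, -33, -22, -16, -80  ⇒  Σ = -200
Area = |Σ|/2 = 100.
Hole:
Apply the shoelace (surveyor's) formula: 2A = Σ (x_i·y_{i+1} − x_{i+1}·y_i), indices taken mod 3.
Σ = (3) + (3) + (-2) = 4
Area = |Σ|/2 = 2.
Net area = 100 − 2 = 98.

98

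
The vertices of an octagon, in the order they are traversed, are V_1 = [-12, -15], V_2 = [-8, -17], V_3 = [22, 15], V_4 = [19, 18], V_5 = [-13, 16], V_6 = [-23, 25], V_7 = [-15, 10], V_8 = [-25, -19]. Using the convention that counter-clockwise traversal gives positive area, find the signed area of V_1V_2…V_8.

Apply the shoelace (surveyor's) formula: 2A = Σ (x_i·y_{i+1} − x_{i+1}·y_i), indices taken mod 8.
Σ = (84) + (254) + (111) + (538) + (43) + (145) + (535) + (147) = 1857
Signed area = Σ/2 = 928.5 (positive ⇒ counter-clockwise traversal).

928.5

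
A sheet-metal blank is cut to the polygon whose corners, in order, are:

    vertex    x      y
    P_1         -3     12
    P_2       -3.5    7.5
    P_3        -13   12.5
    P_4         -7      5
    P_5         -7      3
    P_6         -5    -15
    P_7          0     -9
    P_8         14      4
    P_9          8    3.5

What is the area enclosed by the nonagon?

262.125

Apply the surveyor's formula: 2A = Σ (x_i·y_{i+1} − x_{i+1}·y_i), indices taken mod 9.
Σ = (19.5) + (53.75) + (22.5) + (14) + (120) + (45) + (126) + (17) + (106.5) = 524.25
Area = |Σ|/2 = 262.125.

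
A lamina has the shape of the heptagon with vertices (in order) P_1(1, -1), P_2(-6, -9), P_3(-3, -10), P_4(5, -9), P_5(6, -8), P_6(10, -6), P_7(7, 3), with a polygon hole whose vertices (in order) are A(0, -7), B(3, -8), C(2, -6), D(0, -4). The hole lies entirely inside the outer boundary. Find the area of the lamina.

102

Outer boundary:
Apply the shoelace (surveyor's) formula: 2A = Σ (x_i·y_{i+1} − x_{i+1}·y_i), indices taken mod 7.
P_1→P_2: (1)(-9) − (-6)(-1) = -15
P_2→P_3: (-6)(-10) − (-3)(-9) = 33
P_3→P_4: (-3)(-9) − (5)(-10) = 77
P_4→P_5: (5)(-8) − (6)(-9) = 14
P_5→P_6: (6)(-6) − (10)(-8) = 44
P_6→P_7: (10)(3) − (7)(-6) = 72
P_7→P_1: (7)(-1) − (1)(3) = -10
Σ = 215
Area = |Σ|/2 = 107.5.
Hole:
Apply the shoelace (surveyor's) formula: 2A = Σ (x_i·y_{i+1} − x_{i+1}·y_i), indices taken mod 4.
Σ = (21) + (-2) + (-8) + (0) = 11
Area = |Σ|/2 = 5.5.
Net area = 107.5 − 5.5 = 102.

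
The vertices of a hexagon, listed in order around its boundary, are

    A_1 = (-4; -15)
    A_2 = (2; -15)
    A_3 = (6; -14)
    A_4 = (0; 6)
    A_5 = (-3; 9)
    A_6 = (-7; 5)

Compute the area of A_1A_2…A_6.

A_1→A_2: (-4)(-15) − (2)(-15) = 90
A_2→A_3: (2)(-14) − (6)(-15) = 62
A_3→A_4: (6)(6) − (0)(-14) = 36
A_4→A_5: (0)(9) − (-3)(6) = 18
A_5→A_6: (-3)(5) − (-7)(9) = 48
A_6→A_1: (-7)(-15) − (-4)(5) = 125
Σ = 379
Area = |Σ|/2 = 189.5.

189.5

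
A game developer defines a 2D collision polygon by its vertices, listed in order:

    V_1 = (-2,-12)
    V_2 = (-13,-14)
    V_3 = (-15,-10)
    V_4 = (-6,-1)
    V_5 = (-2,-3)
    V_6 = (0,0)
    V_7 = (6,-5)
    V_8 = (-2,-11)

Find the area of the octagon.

155.5

Apply Gauss's area formula: 2A = Σ (x_i·y_{i+1} − x_{i+1}·y_i), indices taken mod 8.
Σ = (-128) + (-80) + (-45) + (16) + (0) + (0) + (-76) + (2) = -311
Area = |Σ|/2 = 155.5.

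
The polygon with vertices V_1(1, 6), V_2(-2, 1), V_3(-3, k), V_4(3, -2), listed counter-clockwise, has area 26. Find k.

The doubled signed area Σ (x_i y_{i+1} − x_{i+1} y_i) is linear in k.
With k=0 it equals 42; the coefficient of k is -5 (from the two edges through V_3).
So -5·k + 42 = 2·26 = 52 ⇒ k = -2.

-2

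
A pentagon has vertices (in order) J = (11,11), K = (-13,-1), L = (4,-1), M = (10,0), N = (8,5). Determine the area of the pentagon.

121

Apply the shoelace (surveyor's) formula: 2A = Σ (x_i·y_{i+1} − x_{i+1}·y_i), indices taken mod 5.
Cross-terms: 132, 17, 10, 50, 33  ⇒  Σ = 242
Area = |Σ|/2 = 121.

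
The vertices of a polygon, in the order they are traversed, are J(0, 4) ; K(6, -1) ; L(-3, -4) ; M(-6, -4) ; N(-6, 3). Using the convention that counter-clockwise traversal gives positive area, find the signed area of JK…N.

Σ = (-24) + (-27) + (-12) + (-42) + (-24) = -129
Signed area = Σ/2 = -64.5 (negative ⇒ clockwise traversal).

-64.5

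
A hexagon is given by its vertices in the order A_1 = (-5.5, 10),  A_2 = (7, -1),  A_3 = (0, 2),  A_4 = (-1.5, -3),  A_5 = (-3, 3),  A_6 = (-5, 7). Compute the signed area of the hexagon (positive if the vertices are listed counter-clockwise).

-39.25

A_1→A_2: (-5.5)(-1) − (7)(10) = -64.5
A_2→A_3: (7)(2) − (0)(-1) = 14
A_3→A_4: (0)(-3) − (-1.5)(2) = 3
A_4→A_5: (-1.5)(3) − (-3)(-3) = -13.5
A_5→A_6: (-3)(7) − (-5)(3) = -6
A_6→A_1: (-5)(10) − (-5.5)(7) = -11.5
Σ = -78.5
Signed area = Σ/2 = -39.25 (negative ⇒ clockwise traversal).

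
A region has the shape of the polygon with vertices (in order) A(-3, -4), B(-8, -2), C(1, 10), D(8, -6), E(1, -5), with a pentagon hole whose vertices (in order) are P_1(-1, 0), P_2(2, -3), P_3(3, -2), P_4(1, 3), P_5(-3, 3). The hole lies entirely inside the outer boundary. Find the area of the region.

Outer boundary:
Cross-terms: -26, -78, -86, -34, -19  ⇒  Σ = -243
Area = |Σ|/2 = 121.5.
Hole:
Apply the surveyor's formula: 2A = Σ (x_i·y_{i+1} − x_{i+1}·y_i), indices taken mod 5.
Σ = (3) + (5) + (11) + (12) + (3) = 34
Area = |Σ|/2 = 17.
Net area = 121.5 − 17 = 104.5.

104.5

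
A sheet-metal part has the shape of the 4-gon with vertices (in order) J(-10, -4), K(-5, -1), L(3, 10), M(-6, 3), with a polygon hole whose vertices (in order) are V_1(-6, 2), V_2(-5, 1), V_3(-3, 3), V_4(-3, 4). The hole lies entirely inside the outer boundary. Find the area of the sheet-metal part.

Outer boundary:
Apply the surveyor's formula: 2A = Σ (x_i·y_{i+1} − x_{i+1}·y_i), indices taken mod 4.
Σ = (-10) + (-47) + (69) + (54) = 66
Area = |Σ|/2 = 33.
Hole:
Apply the shoelace formula: 2A = Σ (x_i·y_{i+1} − x_{i+1}·y_i), indices taken mod 4.
Σ = (4) + (-12) + (-3) + (18) = 7
Area = |Σ|/2 = 3.5.
Net area = 33 − 3.5 = 29.5.

29.5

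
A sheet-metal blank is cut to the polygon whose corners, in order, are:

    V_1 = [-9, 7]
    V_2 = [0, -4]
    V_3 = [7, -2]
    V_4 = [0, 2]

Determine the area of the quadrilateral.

48

Apply Gauss's area formula: 2A = Σ (x_i·y_{i+1} − x_{i+1}·y_i), indices taken mod 4.
Σ = (36) + (28) + (14) + (18) = 96
Area = |Σ|/2 = 48.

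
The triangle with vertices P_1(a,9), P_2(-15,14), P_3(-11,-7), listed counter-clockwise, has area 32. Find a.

-11

Write out the shoelace sum; only the two edges meeting at P_1 involve a:
2·Area = [((-11)·9 − a·(-7)) + (a·14 − (-15)·9)] + 259
       = 21·a + 295 = 64
⇒ a = -11.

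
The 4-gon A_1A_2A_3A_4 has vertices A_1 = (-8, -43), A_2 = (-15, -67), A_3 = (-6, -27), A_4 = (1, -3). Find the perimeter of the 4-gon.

|A_1A_2| = √((-7)² + (-24)²) = √625 = 25
|A_2A_3| = √((9)² + (40)²) = √1681 = 41
|A_3A_4| = √((7)² + (24)²) = √625 = 25
|A_4A_1| = √((-9)² + (-40)²) = √1681 = 41
Perimeter = 25 + 41 + 25 + 41 = 132.

132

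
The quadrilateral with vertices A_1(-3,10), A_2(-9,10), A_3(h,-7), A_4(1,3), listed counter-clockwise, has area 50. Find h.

The doubled signed area Σ (x_i y_{i+1} − x_{i+1} y_i) is linear in h.
With h=0 it equals 149; the coefficient of h is -7 (from the two edges through A_3).
So -7·h + 149 = 2·50 = 100 ⇒ h = 7.

7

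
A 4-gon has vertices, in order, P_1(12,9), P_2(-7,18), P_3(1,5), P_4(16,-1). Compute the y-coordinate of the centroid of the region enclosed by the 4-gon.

Apply Gauss's area formula. First the cross-terms c_i = x_i·y_{i+1} − x_{i+1}·y_i:
  279, -53, -81, 156  ⇒  2A = 301, A = 150.5.
Then Σ (y_i + y_{i+1})·c_i = 7238, so ȳ = 7238 / (6·150.5) = 1034/129.

1034/129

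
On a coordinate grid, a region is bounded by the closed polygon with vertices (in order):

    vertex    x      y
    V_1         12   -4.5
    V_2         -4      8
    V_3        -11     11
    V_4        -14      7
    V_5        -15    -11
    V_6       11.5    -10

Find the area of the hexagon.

Σ = (78) + (44) + (77) + (259) + (276.5) + (68.25) = 802.75
Area = |Σ|/2 = 401.375.

401.375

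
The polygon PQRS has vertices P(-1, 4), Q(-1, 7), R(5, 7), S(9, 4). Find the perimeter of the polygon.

|PQ| = √((0)² + (3)²) = √9 = 3
|QR| = √((6)² + (0)²) = √36 = 6
|RS| = √((4)² + (-3)²) = √25 = 5
|SP| = √((-10)² + (0)²) = √100 = 10
Perimeter = 3 + 6 + 5 + 10 = 24.

24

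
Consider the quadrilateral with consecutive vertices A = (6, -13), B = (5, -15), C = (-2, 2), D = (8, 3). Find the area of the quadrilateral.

94.5

Apply the shoelace formula: 2A = Σ (x_i·y_{i+1} − x_{i+1}·y_i), indices taken mod 4.
Cross-terms: -25, -20, -22, -122  ⇒  Σ = -189
Area = |Σ|/2 = 94.5.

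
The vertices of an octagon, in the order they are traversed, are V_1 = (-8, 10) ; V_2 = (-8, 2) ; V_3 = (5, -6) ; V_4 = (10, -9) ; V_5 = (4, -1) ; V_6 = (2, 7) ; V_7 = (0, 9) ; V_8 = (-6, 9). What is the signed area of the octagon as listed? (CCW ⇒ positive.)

Σ = (64) + (38) + (15) + (26) + (30) + (18) + (54) + (12) = 257
Signed area = Σ/2 = 128.5 (positive ⇒ counter-clockwise traversal).

128.5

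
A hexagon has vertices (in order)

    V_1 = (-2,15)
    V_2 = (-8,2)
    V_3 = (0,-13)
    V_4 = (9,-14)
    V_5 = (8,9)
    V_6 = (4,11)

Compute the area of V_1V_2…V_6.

332

Apply the shoelace formula: 2A = Σ (x_i·y_{i+1} − x_{i+1}·y_i), indices taken mod 6.
Σ = (116) + (104) + (117) + (193) + (52) + (82) = 664
Area = |Σ|/2 = 332.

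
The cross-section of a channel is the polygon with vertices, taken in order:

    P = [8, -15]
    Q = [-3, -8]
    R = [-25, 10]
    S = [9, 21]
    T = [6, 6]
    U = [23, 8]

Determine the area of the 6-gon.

762.5

Apply Gauss's area formula: 2A = Σ (x_i·y_{i+1} − x_{i+1}·y_i), indices taken mod 6.
Σ = (-109) + (-230) + (-615) + (-72) + (-90) + (-409) = -1525
Area = |Σ|/2 = 762.5.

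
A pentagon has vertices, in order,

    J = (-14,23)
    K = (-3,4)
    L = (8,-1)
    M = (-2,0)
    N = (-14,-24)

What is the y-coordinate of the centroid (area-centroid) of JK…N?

19/157

Apply Gauss's area formula. First the cross-terms c_i = x_i·y_{i+1} − x_{i+1}·y_i:
  13, -29, -2, 48, -658  ⇒  2A = -628, A = -314.
Then Σ (y_i + y_{i+1})·c_i = -228, so ȳ = -228 / (6·(-314)) = 19/157.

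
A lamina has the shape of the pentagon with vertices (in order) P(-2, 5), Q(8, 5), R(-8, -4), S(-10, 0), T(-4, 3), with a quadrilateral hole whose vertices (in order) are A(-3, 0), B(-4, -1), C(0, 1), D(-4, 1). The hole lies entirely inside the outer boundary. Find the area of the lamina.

60

Outer boundary:
Σ = (-50) + (8) + (-40) + (-30) + (-14) = -126
Area = |Σ|/2 = 63.
Hole:
Apply the surveyor's formula: 2A = Σ (x_i·y_{i+1} − x_{i+1}·y_i), indices taken mod 4.
Cross-terms: 3, -4, 4, 3  ⇒  Σ = 6
Area = |Σ|/2 = 3.
Net area = 63 − 3 = 60.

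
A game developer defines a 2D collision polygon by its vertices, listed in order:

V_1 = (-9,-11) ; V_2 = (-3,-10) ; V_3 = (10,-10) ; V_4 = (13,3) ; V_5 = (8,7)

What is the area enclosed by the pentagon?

Apply the surveyor's formula: 2A = Σ (x_i·y_{i+1} − x_{i+1}·y_i), indices taken mod 5.
Σ = (57) + (130) + (160) + (67) + (-25) = 389
Area = |Σ|/2 = 194.5.

194.5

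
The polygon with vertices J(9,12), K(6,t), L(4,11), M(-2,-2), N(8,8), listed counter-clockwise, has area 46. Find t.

Write out the shoelace sum; only the two edges meeting at K involve t:
2·Area = [(9·t − 6·12) + (6·11 − 4·t)] + 38
       = 5·t + 32 = 92
⇒ t = 12.

12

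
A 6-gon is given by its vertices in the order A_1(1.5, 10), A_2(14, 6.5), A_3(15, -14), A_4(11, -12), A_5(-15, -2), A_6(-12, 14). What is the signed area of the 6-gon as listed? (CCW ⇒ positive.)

Apply Gauss's area formula: 2A = Σ (x_i·y_{i+1} − x_{i+1}·y_i), indices taken mod 6.
Σ = (-130.25) + (-293.5) + (-26) + (-202) + (-234) + (-141) = -1026.75
Signed area = Σ/2 = -513.375 (negative ⇒ clockwise traversal).

-513.375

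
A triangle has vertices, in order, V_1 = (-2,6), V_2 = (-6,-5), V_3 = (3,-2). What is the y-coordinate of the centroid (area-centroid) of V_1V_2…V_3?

-1/3

Apply the shoelace (surveyor's) formula. First the cross-terms c_i = x_i·y_{i+1} − x_{i+1}·y_i:
  46, 27, 14  ⇒  2A = 87, A = 43.5.
Then Σ (y_i + y_{i+1})·c_i = -87, so ȳ = -87 / (6·43.5) = -1/3.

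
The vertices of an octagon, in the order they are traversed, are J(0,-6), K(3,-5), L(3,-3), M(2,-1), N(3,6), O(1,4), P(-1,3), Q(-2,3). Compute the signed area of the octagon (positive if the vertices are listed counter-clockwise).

35

Apply the shoelace formula: 2A = Σ (x_i·y_{i+1} − x_{i+1}·y_i), indices taken mod 8.
Σ = (18) + (6) + (3) + (15) + (6) + (7) + (3) + (12) = 70
Signed area = Σ/2 = 35 (positive ⇒ counter-clockwise traversal).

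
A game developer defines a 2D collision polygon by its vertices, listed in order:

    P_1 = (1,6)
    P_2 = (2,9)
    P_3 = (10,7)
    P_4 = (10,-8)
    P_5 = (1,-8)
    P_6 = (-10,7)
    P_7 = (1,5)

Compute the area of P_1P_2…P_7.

Apply the shoelace (surveyor's) formula: 2A = Σ (x_i·y_{i+1} − x_{i+1}·y_i), indices taken mod 7.
Cross-terms: -3, -76, -150, -72, -73, -57, 1  ⇒  Σ = -430
Area = |Σ|/2 = 215.

215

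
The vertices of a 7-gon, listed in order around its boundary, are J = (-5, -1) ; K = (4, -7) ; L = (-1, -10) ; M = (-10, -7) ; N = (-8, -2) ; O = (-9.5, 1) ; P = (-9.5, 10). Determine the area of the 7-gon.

95

Apply the surveyor's formula: 2A = Σ (x_i·y_{i+1} − x_{i+1}·y_i), indices taken mod 7.
Cross-terms: 39, -47, -93, -36, -27, -85.5, 59.5  ⇒  Σ = -190
Area = |Σ|/2 = 95.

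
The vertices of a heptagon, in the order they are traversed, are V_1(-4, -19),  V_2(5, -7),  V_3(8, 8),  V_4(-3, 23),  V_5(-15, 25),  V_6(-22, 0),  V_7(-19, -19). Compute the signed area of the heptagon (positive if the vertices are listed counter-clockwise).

975

Apply the shoelace formula: 2A = Σ (x_i·y_{i+1} − x_{i+1}·y_i), indices taken mod 7.
Σ = (123) + (96) + (208) + (270) + (550) + (418) + (285) = 1950
Signed area = Σ/2 = 975 (positive ⇒ counter-clockwise traversal).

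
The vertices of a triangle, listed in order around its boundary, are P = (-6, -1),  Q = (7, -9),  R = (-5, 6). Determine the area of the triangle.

Σ = (61) + (-3) + (41) = 99
Area = |Σ|/2 = 49.5.

49.5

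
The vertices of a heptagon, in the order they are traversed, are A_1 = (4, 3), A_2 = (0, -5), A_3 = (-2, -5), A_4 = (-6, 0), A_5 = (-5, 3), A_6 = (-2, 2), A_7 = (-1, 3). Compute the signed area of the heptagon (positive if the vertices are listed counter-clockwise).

-50.5

Apply the surveyor's formula: 2A = Σ (x_i·y_{i+1} − x_{i+1}·y_i), indices taken mod 7.
A_1→A_2: (4)(-5) − (0)(3) = -20
A_2→A_3: (0)(-5) − (-2)(-5) = -10
A_3→A_4: (-2)(0) − (-6)(-5) = -30
A_4→A_5: (-6)(3) − (-5)(0) = -18
A_5→A_6: (-5)(2) − (-2)(3) = -4
A_6→A_7: (-2)(3) − (-1)(2) = -4
A_7→A_1: (-1)(3) − (4)(3) = -15
Σ = -101
Signed area = Σ/2 = -50.5 (negative ⇒ clockwise traversal).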